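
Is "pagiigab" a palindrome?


Word: "pagiigab"
Reversed: "bagiigap"
Forward == Backward? pagiigab != bagiigap
Palindrome = No


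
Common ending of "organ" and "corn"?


Word 1: "organ"
Word 2: "corn"
Comparing from end:
  Pos -1: 'n' == 'n'
  Pos -2: 'a' != 'r' (stop)
LCS = "n" (length 1)


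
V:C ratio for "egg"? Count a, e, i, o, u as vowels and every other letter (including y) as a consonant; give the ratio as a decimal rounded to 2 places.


Word: "egg"
Vowels (a,e,i,o,u): 1
Consonants: 2
Ratio = 1/2
= 0.50


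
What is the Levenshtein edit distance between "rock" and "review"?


Word 1: "rock" (length 4)
Word 2: "review" (length 6)
One optimal edit sequence (insert/delete/substitute each cost 1):
  1. keep 'r'
  2. insert 'e'  (+1)
  3. insert 'v'  (+1)
  4. substitute 'o' -> 'i'  (+1)
  5. substitute 'c' -> 'e'  (+1)
  6. substitute 'k' -> 'w'  (+1)
Total edit operations: 5
Edit distance = 5


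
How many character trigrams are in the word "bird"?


Word: "bird" (length 4)
Number of 3-grams = length - 3 + 1 = 4 - 3 + 1
= 2


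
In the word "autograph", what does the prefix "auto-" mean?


Prefix: auto-
Example: autograph (auto- + graph)
Meaning = self


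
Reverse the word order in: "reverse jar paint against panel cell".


Original: "reverse jar paint against panel cell"
Words (1..n): reverse | jar | paint | against | panel | cell
Reversed (n..1): cell | panel | against | paint | jar | reverse
Result = "cell panel against paint jar reverse"


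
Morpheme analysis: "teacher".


Word: "teacher"
Morphemes: teach / -er
Each morpheme carries meaning
= 2 morphemes


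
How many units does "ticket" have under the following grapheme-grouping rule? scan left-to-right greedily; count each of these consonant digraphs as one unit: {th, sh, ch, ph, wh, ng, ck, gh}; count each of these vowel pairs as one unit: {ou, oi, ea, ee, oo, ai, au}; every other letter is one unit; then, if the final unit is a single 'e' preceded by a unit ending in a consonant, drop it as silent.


Word: "ticket" (6 letters)
Left-to-right scan:
  (1) 't' (letter)
  (2) 'i' (letter)
  (3) 'ck' (digraph)
  (4) 'e' (letter)
  (5) 't' (letter)
Units from scan: 5
Sound units = 5 units


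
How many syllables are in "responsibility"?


Word: "responsibility"
Syllable breakdown: re · spon · si · bil · i · ty
Counting: 6 parts
= 6 syllables


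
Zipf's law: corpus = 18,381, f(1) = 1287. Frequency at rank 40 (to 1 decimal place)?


Zipf's law: f(r) = f(1) / r
f(1) = 1287
f(40) = 1287 / 40
= 32.2 occurrences


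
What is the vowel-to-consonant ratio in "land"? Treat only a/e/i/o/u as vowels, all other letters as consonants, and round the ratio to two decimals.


Word: "land"
Vowels (a,e,i,o,u): 1
Consonants: 3
Ratio = 1/3
= 0.33


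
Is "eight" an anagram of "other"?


Word 1: "other" → sorted: ehort
Word 2: "eight" → sorted: eghit
Same letters? ehort != eghit
Anagram = No


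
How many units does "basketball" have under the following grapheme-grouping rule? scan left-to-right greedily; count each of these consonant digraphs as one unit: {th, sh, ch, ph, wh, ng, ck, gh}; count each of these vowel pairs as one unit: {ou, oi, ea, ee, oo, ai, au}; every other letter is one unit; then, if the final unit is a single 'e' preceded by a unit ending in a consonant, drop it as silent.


Word: "basketball" (10 letters)
Left-to-right scan:
  (1) 'b' (letter)
  (2) 'a' (letter)
  (3) 's' (letter)
  (4) 'k' (letter)
  (5) 'e' (letter)
  (6) 't' (letter)
  (7) 'b' (letter)
  (8) 'a' (letter)
  (9) 'l' (letter)
  (10) 'l' (letter)
Units from scan: 10
Sound units = 10 units


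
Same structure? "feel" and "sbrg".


Pattern of "feel": [0, 1, 1, 2]
Pattern of "sbrg": [0, 1, 2, 3]
Patterns do not match
Same pattern = No


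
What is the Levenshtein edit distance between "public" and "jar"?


Word 1: "public" (length 6)
Word 2: "jar" (length 3)
One optimal edit sequence (insert/delete/substitute each cost 1):
  1. delete 'p'  (+1)
  2. delete 'u'  (+1)
  3. delete 'b'  (+1)
  4. substitute 'l' -> 'j'  (+1)
  5. substitute 'i' -> 'a'  (+1)
  6. substitute 'c' -> 'r'  (+1)
Total edit operations: 6
Edit distance = 6


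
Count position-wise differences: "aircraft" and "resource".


Comparing character by character (same length = 8):
  Pos 0: 'a' vs 'r' !=
  Pos 1: 'i' vs 'e' !=
  Pos 2: 'r' vs 's' !=
  Pos 3: 'c' vs 'o' !=
  Pos 4: 'r' vs 'u' !=
  Pos 5: 'a' vs 'r' !=
  Pos 6: 'f' vs 'c' !=
  Pos 7: 't' vs 'e' !=
Hamming distance = 8


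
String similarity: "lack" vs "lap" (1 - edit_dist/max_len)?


Word 1: "lack" (length 4)
Word 2: "lap" (length 3)
One optimal edit sequence:
  1. keep 'l'
  2. keep 'a'
  3. delete 'c'  (+1)
  4. substitute 'k' -> 'p'  (+1)
Edit distance = 2
Max length = max(4, 3) = 4
Similarity = 1 - 2/4
= 0.5000


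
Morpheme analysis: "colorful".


Word: "colorful"
Morphemes: color | -ful
Each morpheme carries meaning
= 2 morphemes


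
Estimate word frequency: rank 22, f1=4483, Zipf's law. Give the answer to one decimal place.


Zipf's law: f(r) = f(1) / r
f(1) = 4483
f(22) = 4483 / 22
= 203.8 occurrences


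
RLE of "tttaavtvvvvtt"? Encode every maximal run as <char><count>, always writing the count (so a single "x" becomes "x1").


String: "tttaavtvvvvtt"
Scanning for consecutive runs:
  't' x 3
  'a' x 2
  'v' x 1
  't' x 1
  'v' x 4
  't' x 2
RLE = "t3a2v1t1v4t2"


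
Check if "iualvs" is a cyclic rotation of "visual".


Word: "visual", Candidate: "iualvs"
Method: check if candidate is substring of word+word
"visualvisual" contains "iualvs"? No
Is rotation = No


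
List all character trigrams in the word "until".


Word: "until" (length 5)
Number of trigrams = 5 - 3 + 1 = 3
  Position 0: "unt"
  Position 1: "nti"
  Position 2: "til"
Trigrams = "unt", "nti", "til"


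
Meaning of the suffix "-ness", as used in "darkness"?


Suffix: -ness
Example: darkness (dark + -ness)
Meaning = state of being


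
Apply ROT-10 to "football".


Word: "football"
Shift: 10
Each letter → (letter + shift) mod 26:
  'f' (5) + 10 = 15 → 'p'
  'o' (14) + 10 = 24 → 'y'
  'o' (14) + 10 = 24 → 'y'
  't' (19) + 10 = 3 → 'd'
  'b' (1) + 10 = 11 → 'l'
  'a' (0) + 10 = 10 → 'k'
  'l' (11) + 10 = 21 → 'v'
  'l' (11) + 10 = 21 → 'v'
Result = "pyydlkvv"


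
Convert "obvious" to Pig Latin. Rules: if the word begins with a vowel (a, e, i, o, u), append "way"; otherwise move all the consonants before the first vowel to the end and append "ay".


Word: "obvious"
Starts with vowel → add 'way'
Pig Latin = "obviousway"


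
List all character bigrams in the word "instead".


Word: "instead" (length 7)
Number of bigrams = 7 - 2 + 1 = 6
  Position 0: "in"
  Position 1: "ns"
  Position 2: "st"
  Position 3: "te"
  Position 4: "ea"
  Position 5: "ad"
Bigrams = "in", "ns", "st", "te", "ea", "ad"


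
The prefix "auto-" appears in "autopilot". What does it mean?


Prefix: auto-
Example: autopilot (auto- + pilot)
Meaning = self


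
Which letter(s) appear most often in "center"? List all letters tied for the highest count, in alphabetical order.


Word: "center"
Letter counts:
  'c': 1
  'e': 2
  'n': 1
  'r': 1
  't': 1
Maximum count = 2
Most frequent = 'e' (2 times each)


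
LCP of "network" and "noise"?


Word 1: "network"
Word 2: "noise"
Comparing from start:
  Pos 0: 'n' == 'n'
  Pos 1: 'e' != 'o' (stop)
LCP = "n" (length 1)


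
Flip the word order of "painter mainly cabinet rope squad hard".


Original: "painter mainly cabinet rope squad hard"
Words (1..n): painter | mainly | cabinet | rope | squad | hard
Reversed (n..1): hard | squad | rope | cabinet | mainly | painter
Result = "hard squad rope cabinet mainly painter"


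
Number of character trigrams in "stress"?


Word: "stress" (length 6)
Number of 3-grams = length - 3 + 1 = 6 - 3 + 1
= 4


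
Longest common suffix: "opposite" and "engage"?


Word 1: "opposite"
Word 2: "engage"
Comparing from end:
  Pos -1: 'e' == 'e'
  Pos -2: 't' != 'g' (stop)
LCS = "e" (length 1)


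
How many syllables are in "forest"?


Word: "forest"
Syllable breakdown: for | est
Counting: 2 parts
= 2 syllables


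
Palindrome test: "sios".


Word: "sios"
Reversed: "sois"
Forward == Backward? sios != sois
Palindrome = No


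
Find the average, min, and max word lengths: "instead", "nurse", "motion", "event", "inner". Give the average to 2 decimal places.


Lengths: "instead"=7, "nurse"=5, "motion"=6, "event"=5, "inner"=5
Sum = 28, Count = 5
Average = 28/5 = 5.60
= avg=5.60, min=5, max=7


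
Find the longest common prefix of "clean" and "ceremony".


Word 1: "clean"
Word 2: "ceremony"
Comparing from start:
  Pos 0: 'c' == 'c'
  Pos 1: 'l' != 'e' (stop)
LCP = "c" (length 1)


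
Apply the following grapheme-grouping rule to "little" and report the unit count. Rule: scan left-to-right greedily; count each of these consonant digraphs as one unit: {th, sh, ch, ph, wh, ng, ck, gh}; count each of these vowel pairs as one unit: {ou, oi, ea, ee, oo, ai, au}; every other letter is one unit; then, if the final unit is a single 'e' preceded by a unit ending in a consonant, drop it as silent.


Word: "little" (6 letters)
Left-to-right scan:
  1. 'l' (letter)
  2. 'i' (letter)
  3. 't' (letter)
  4. 't' (letter)
  5. 'l' (letter)
  6. 'e' (letter)
Units from scan: 6
Final unit is 'e' after a consonant -> drop as silent (-1)
Sound units = 5 units


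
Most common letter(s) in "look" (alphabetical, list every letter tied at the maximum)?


Word: "look"
Letter counts:
  'k': 1
  'l': 1
  'o': 2
Maximum count = 2
Most frequent = 'o' (2 times each)


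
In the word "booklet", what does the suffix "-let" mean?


Suffix: -let
Example: booklet = book + -let
Meaning = small


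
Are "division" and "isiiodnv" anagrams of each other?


Word 1: "division" → sorted: diiinosv
Word 2: "isiiodnv" → sorted: diiinosv
Same letters? diiinosv == diiinosv
Anagram = Yes


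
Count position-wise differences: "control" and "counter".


Comparing character by character (same length = 7):
  Pos 0: 'c' vs 'c' =
  Pos 1: 'o' vs 'o' =
  Pos 2: 'n' vs 'u' !=
  Pos 3: 't' vs 'n' !=
  Pos 4: 'r' vs 't' !=
  Pos 5: 'o' vs 'e' !=
  Pos 6: 'l' vs 'r' !=
Hamming distance = 5


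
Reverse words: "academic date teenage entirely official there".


Original: "academic date teenage entirely official there"
Words (1..n): academic | date | teenage | entirely | official | there
Reversed (n..1): there | official | entirely | teenage | date | academic
Result = "there official entirely teenage date academic"


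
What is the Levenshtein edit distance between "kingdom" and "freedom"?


Word 1: "kingdom" (length 7)
Word 2: "freedom" (length 7)
One optimal edit sequence (insert/delete/substitute each cost 1):
  1. substitute 'k' -> 'f'  (+1)
  2. substitute 'i' -> 'r'  (+1)
  3. substitute 'n' -> 'e'  (+1)
  4. substitute 'g' -> 'e'  (+1)
  5. keep 'd'
  6. keep 'o'
  7. keep 'm'
Total edit operations: 4
Edit distance = 4


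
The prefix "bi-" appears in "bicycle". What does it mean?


Prefix: bi-
Example: bicycle = bi- + cycle
Meaning = two


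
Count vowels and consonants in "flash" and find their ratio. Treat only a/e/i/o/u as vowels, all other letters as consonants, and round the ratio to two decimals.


Word: "flash"
Vowels (a,e,i,o,u): 1
Consonants: 4
Ratio = 1/4
= 0.25


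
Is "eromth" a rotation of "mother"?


Word: "mother", Candidate: "eromth"
Method: check if candidate is substring of word+word
"mothermother" contains "eromth"? No
Is rotation = No


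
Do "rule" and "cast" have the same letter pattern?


Pattern of "rule": [0, 1, 2, 3]
Pattern of "cast": [0, 1, 2, 3]
Patterns match
Same pattern = Yes


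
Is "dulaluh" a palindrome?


Word: "dulaluh"
Reversed: "hulalud"
Forward == Backward? dulaluh != hulalud
Palindrome = No


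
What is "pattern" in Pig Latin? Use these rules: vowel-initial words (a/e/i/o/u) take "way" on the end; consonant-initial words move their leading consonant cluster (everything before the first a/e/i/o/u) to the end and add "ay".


Word: "pattern"
Starts with consonant(s) → move to end, add 'ay'
Consonant cluster: "p"
Pig Latin = "atternpay"


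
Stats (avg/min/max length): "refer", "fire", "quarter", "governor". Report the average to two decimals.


Lengths: "refer"=5, "fire"=4, "quarter"=7, "governor"=8
Sum = 24, Count = 4
Average = 24/4 = 6.00
= avg=6.00, min=4, max=8


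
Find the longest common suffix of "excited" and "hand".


Word 1: "excited"
Word 2: "hand"
Comparing from end:
  Pos -1: 'd' == 'd'
  Pos -2: 'e' != 'n' (stop)
LCS = "d" (length 1)


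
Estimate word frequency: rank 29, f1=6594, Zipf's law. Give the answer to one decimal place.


Zipf's law: f(r) = f(1) / r
f(1) = 6594
f(29) = 6594 / 29
= 227.4 occurrences


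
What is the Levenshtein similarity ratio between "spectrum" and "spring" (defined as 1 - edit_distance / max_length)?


Word 1: "spectrum" (length 8)
Word 2: "spring" (length 6)
One optimal edit sequence:
  1. keep 's'
  2. keep 'p'
  3. delete 'e'  (+1)
  4. delete 'c'  (+1)
  5. substitute 't' -> 'r'  (+1)
  6. substitute 'r' -> 'i'  (+1)
  7. substitute 'u' -> 'n'  (+1)
  8. substitute 'm' -> 'g'  (+1)
Edit distance = 6
Max length = max(8, 6) = 8
Similarity = 1 - 6/8
= 0.2500


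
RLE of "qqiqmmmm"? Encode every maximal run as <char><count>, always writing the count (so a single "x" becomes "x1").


String: "qqiqmmmm"
Scanning for consecutive runs:
  'q' x 2
  'i' x 1
  'q' x 1
  'm' x 4
RLE = "q2i1q1m4"


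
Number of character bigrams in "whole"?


Word: "whole" (length 5)
Number of 2-grams = length - 2 + 1 = 5 - 2 + 1
= 4


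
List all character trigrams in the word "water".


Word: "water" (length 5)
Number of trigrams = 5 - 3 + 1 = 3
  Position 0: "wat"
  Position 1: "ate"
  Position 2: "ter"
Trigrams = "wat", "ate", "ter"


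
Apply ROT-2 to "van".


Word: "van"
Shift: 2
Each letter → (letter + shift) mod 26:
  'v' (21) + 2 = 23 → 'x'
  'a' (0) + 2 = 2 → 'c'
  'n' (13) + 2 = 15 → 'p'
Result = "xcp"


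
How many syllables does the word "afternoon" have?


Word: "afternoon"
Syllable breakdown: af | ter | noon
Counting: 3 parts
= 3 syllables


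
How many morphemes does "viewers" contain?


Word: "viewers"
Morphemes: view / -er / -s
Each morpheme carries meaning
= 3 morphemes


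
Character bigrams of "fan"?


Word: "fan" (length 3)
Number of bigrams = 3 - 2 + 1 = 2
  Position 0: "fa"
  Position 1: "an"
Bigrams = "fa", "an"


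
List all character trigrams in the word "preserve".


Word: "preserve" (length 8)
Number of trigrams = 8 - 3 + 1 = 6
  Position 0: "pre"
  Position 1: "res"
  Position 2: "ese"
  Position 3: "ser"
  Position 4: "erv"
  Position 5: "rve"
Trigrams = "pre", "res", "ese", "ser", "erv", "rve"


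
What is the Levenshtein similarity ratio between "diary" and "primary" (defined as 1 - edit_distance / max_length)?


Word 1: "diary" (length 5)
Word 2: "primary" (length 7)
One optimal edit sequence:
  1. insert 'p'  (+1)
  2. substitute 'd' -> 'r'  (+1)
  3. keep 'i'
  4. insert 'm'  (+1)
  5. keep 'a'
  6. keep 'r'
  7. keep 'y'
Edit distance = 3
Max length = max(5, 7) = 7
Similarity = 1 - 3/7
= 0.5714


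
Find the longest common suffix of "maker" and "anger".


Word 1: "maker"
Word 2: "anger"
Comparing from end:
  Pos -1: 'r' == 'r'
  Pos -2: 'e' == 'e'
  Pos -3: 'k' != 'g' (stop)
LCS = "er" (length 2)


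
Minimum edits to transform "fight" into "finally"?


Word 1: "fight" (length 5)
Word 2: "finally" (length 7)
One optimal edit sequence (insert/delete/substitute each cost 1):
  1. keep 'f'
  2. keep 'i'
  3. insert 'n'  (+1)
  4. insert 'a'  (+1)
  5. substitute 'g' -> 'l'  (+1)
  6. substitute 'h' -> 'l'  (+1)
  7. substitute 't' -> 'y'  (+1)
Total edit operations: 5
Edit distance = 5


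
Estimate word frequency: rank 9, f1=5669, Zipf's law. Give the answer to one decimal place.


Zipf's law: f(r) = f(1) / r
f(1) = 5669
f(9) = 5669 / 9
= 629.9 occurrences


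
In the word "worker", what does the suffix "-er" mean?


Suffix: -er
Example: worker = work + -er
Meaning = one who / more


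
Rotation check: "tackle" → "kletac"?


Word: "tackle", Candidate: "kletac"
Method: check if candidate is substring of word+word
"tackletackle" contains "kletac"? Yes
Is rotation = Yes


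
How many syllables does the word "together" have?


Word: "together"
Syllable breakdown: to-geth-er
Counting: 3 parts
= 3 syllables


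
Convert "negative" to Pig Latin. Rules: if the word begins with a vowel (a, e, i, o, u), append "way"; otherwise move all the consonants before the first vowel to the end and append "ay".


Word: "negative"
Starts with consonant(s) → move to end, add 'ay'
Consonant cluster: "n"
Pig Latin = "egativenay"


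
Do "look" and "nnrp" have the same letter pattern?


Pattern of "look": [0, 1, 1, 2]
Pattern of "nnrp": [0, 0, 1, 2]
Patterns do not match
Same pattern = No


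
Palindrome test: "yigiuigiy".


Word: "yigiuigiy"
Reversed: "yigiuigiy"
Forward == Backward? yigiuigiy == yigiuigiy
Palindrome = Yes


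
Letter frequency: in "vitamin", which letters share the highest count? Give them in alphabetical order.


Word: "vitamin"
Letter counts:
  'a': 1
  'i': 2
  'm': 1
  'n': 1
  't': 1
  'v': 1
Maximum count = 2
Most frequent = 'i' (2 times each)


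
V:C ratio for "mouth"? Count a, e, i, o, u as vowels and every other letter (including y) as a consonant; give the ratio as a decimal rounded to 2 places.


Word: "mouth"
Vowels (a,e,i,o,u): 2
Consonants: 3
Ratio = 2/3
= 0.67


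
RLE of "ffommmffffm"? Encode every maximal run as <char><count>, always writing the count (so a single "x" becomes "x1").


String: "ffommmffffm"
Scanning for consecutive runs:
  'f' x 2
  'o' x 1
  'm' x 3
  'f' x 4
  'm' x 1
RLE = "f2o1m3f4m1"


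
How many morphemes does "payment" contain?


Word: "payment"
Morphemes: pay + -ment
Each morpheme carries meaning
= 2 morphemes


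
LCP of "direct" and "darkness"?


Word 1: "direct"
Word 2: "darkness"
Comparing from start:
  Pos 0: 'd' == 'd'
  Pos 1: 'i' != 'a' (stop)
LCP = "d" (length 1)


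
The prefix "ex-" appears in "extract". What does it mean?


Prefix: ex-
Example: extract (ex- + tract)
Meaning = out / former


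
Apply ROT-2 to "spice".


Word: "spice"
Shift: 2
Each letter → (letter + shift) mod 26:
  's' (18) + 2 = 20 → 'u'
  'p' (15) + 2 = 17 → 'r'
  'i' (8) + 2 = 10 → 'k'
  'c' (2) + 2 = 4 → 'e'
  'e' (4) + 2 = 6 → 'g'
Result = "urkeg"


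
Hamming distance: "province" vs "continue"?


Comparing character by character (same length = 8):
  Pos 0: 'p' vs 'c' !=
  Pos 1: 'r' vs 'o' !=
  Pos 2: 'o' vs 'n' !=
  Pos 3: 'v' vs 't' !=
  Pos 4: 'i' vs 'i' =
  Pos 5: 'n' vs 'n' =
  Pos 6: 'c' vs 'u' !=
  Pos 7: 'e' vs 'e' =
Hamming distance = 5


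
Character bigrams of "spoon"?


Word: "spoon" (length 5)
Number of bigrams = 5 - 2 + 1 = 4
  Position 0: "sp"
  Position 1: "po"
  Position 2: "oo"
  Position 3: "on"
Bigrams = "sp", "po", "oo", "on"


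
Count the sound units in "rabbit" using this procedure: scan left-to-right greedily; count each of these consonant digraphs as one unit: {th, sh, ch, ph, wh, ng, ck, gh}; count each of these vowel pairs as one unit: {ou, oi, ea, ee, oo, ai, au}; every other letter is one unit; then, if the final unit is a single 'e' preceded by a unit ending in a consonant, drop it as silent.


Word: "rabbit" (6 letters)
Left-to-right scan:
  [1] 'r' (letter)
  [2] 'a' (letter)
  [3] 'b' (letter)
  [4] 'b' (letter)
  [5] 'i' (letter)
  [6] 't' (letter)
Units from scan: 6
Sound units = 6 units


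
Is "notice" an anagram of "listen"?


Word 1: "listen" → sorted: eilnst
Word 2: "notice" → sorted: ceinot
Same letters? eilnst != ceinot
Anagram = No


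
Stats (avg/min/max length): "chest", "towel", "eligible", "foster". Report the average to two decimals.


Lengths: "chest"=5, "towel"=5, "eligible"=8, "foster"=6
Sum = 24, Count = 4
Average = 24/4 = 6.00
= avg=6.00, min=5, max=8


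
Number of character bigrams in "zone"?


Word: "zone" (length 4)
Number of 2-grams = length - 2 + 1 = 4 - 2 + 1
= 3


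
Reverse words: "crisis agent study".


Original: "crisis agent study"
Words (1..n): crisis | agent | study
Reversed (n..1): study | agent | crisis
Result = "study agent crisis"


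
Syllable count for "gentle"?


Word: "gentle"
Syllable breakdown: gen | tle
Counting: 2 parts
= 2 syllables


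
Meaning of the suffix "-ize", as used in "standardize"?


Suffix: -ize
Example: standardize (standard + -ize)
Meaning = to make


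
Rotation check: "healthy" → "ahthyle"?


Word: "healthy", Candidate: "ahthyle"
Method: check if candidate is substring of word+word
"healthyhealthy" contains "ahthyle"? No
Is rotation = No


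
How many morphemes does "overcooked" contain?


Word: "overcooked"
Morphemes: over- | cook | -ed
Each morpheme carries meaning
= 3 morphemes


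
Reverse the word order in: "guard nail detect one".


Original: "guard nail detect one"
Words (1..n): guard | nail | detect | one
Reversed (n..1): one | detect | nail | guard
Result = "one detect nail guard"


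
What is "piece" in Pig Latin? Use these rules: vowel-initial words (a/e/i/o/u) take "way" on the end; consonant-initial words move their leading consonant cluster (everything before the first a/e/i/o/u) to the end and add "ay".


Word: "piece"
Starts with consonant(s) → move to end, add 'ay'
Consonant cluster: "p"
Pig Latin = "iecepay"


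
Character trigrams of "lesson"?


Word: "lesson" (length 6)
Number of trigrams = 6 - 3 + 1 = 4
  Position 0: "les"
  Position 1: "ess"
  Position 2: "sso"
  Position 3: "son"
Trigrams = "les", "ess", "sso", "son"


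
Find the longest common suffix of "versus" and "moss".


Word 1: "versus"
Word 2: "moss"
Comparing from end:
  Pos -1: 's' == 's'
  Pos -2: 'u' != 's' (stop)
LCS = "s" (length 1)


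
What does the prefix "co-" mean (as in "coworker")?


Prefix: co-
Example: coworker (co- + worker)
Meaning = together


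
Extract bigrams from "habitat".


Word: "habitat" (length 7)
Number of bigrams = 7 - 2 + 1 = 6
  Position 0: "ha"
  Position 1: "ab"
  Position 2: "bi"
  Position 3: "it"
  Position 4: "ta"
  Position 5: "at"
Bigrams = "ha", "ab", "bi", "it", "ta", "at"


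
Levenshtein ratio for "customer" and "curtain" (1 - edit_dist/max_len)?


Word 1: "customer" (length 8)
Word 2: "curtain" (length 7)
One optimal edit sequence:
  1. keep 'c'
  2. keep 'u'
  3. substitute 's' -> 'r'  (+1)
  4. keep 't'
  5. delete 'o'  (+1)
  6. substitute 'm' -> 'a'  (+1)
  7. substitute 'e' -> 'i'  (+1)
  8. substitute 'r' -> 'n'  (+1)
Edit distance = 5
Max length = max(8, 7) = 8
Similarity = 1 - 5/8
= 0.3750


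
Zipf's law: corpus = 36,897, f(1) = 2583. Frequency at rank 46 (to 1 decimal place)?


Zipf's law: f(r) = f(1) / r
f(1) = 2583
f(46) = 2583 / 46
= 56.2 occurrences


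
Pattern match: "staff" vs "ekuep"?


Pattern of "staff": [0, 1, 2, 3, 3]
Pattern of "ekuep": [0, 1, 2, 0, 3]
Patterns do not match
Same pattern = No


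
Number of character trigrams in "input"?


Word: "input" (length 5)
Number of 3-grams = length - 3 + 1 = 5 - 3 + 1
= 3


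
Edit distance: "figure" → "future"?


Word 1: "figure" (length 6)
Word 2: "future" (length 6)
One optimal edit sequence (insert/delete/substitute each cost 1):
  1. keep 'f'
  2. substitute 'i' -> 'u'  (+1)
  3. substitute 'g' -> 't'  (+1)
  4. keep 'u'
  5. keep 'r'
  6. keep 'e'
Total edit operations: 2
Edit distance = 2


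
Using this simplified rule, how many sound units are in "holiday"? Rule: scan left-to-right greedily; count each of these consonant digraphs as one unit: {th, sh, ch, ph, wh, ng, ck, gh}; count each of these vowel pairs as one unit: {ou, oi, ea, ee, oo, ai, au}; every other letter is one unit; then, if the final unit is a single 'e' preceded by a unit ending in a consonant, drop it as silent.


Word: "holiday" (7 letters)
Left-to-right scan:
  [1] 'h' (letter)
  [2] 'o' (letter)
  [3] 'l' (letter)
  [4] 'i' (letter)
  [5] 'd' (letter)
  [6] 'a' (letter)
  [7] 'y' (letter)
Units from scan: 7
Sound units = 7 units


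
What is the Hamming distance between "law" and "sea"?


Comparing character by character (same length = 3):
  Pos 0: 'l' vs 's' !=
  Pos 1: 'a' vs 'e' !=
  Pos 2: 'w' vs 'a' !=
Hamming distance = 3


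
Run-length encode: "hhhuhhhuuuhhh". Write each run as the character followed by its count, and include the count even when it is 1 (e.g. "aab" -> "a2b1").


String: "hhhuhhhuuuhhh"
Scanning for consecutive runs:
  'h' x 3
  'u' x 1
  'h' x 3
  'u' x 3
  'h' x 3
RLE = "h3u1h3u3h3"


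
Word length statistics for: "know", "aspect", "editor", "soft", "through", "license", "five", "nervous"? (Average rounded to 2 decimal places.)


Lengths: "know"=4, "aspect"=6, "editor"=6, "soft"=4, "through"=7, "license"=7, "five"=4, "nervous"=7
Sum = 45, Count = 8
Average = 45/8 = 5.63
= avg=5.63, min=4, max=7


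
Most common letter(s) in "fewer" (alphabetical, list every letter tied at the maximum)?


Word: "fewer"
Letter counts:
  'e': 2
  'f': 1
  'r': 1
  'w': 1
Maximum count = 2
Most frequent = 'e' (2 times each)


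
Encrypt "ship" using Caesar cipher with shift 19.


Word: "ship"
Shift: 19
Each letter → (letter + shift) mod 26:
  's' (18) + 19 = 11 → 'l'
  'h' (7) + 19 = 0 → 'a'
  'i' (8) + 19 = 1 → 'b'
  'p' (15) + 19 = 8 → 'i'
Result = "labi"


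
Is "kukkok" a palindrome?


Word: "kukkok"
Reversed: "kokkuk"
Forward == Backward? kukkok != kokkuk
Palindrome = No


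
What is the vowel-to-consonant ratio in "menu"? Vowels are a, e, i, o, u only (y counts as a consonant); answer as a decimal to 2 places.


Word: "menu"
Vowels (a,e,i,o,u): 2
Consonants: 2
Ratio = 2/2
= 1.00


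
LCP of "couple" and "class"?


Word 1: "couple"
Word 2: "class"
Comparing from start:
  Pos 0: 'c' == 'c'
  Pos 1: 'o' != 'l' (stop)
LCP = "c" (length 1)


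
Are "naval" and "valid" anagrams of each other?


Word 1: "naval" → sorted: aalnv
Word 2: "valid" → sorted: adilv
Same letters? aalnv != adilv
Anagram = No


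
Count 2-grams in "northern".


Word: "northern" (length 8)
Number of 2-grams = length - 2 + 1 = 8 - 2 + 1
= 7


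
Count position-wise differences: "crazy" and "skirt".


Comparing character by character (same length = 5):
  Pos 0: 'c' vs 's' !=
  Pos 1: 'r' vs 'k' !=
  Pos 2: 'a' vs 'i' !=
  Pos 3: 'z' vs 'r' !=
  Pos 4: 'y' vs 't' !=
Hamming distance = 5


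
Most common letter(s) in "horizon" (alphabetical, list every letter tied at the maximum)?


Word: "horizon"
Letter counts:
  'h': 1
  'i': 1
  'n': 1
  'o': 2
  'r': 1
  'z': 1
Maximum count = 2
Most frequent = 'o' (2 times each)


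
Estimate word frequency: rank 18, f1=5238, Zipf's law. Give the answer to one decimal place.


Zipf's law: f(r) = f(1) / r
f(1) = 5238
f(18) = 5238 / 18
= 291.0 occurrences


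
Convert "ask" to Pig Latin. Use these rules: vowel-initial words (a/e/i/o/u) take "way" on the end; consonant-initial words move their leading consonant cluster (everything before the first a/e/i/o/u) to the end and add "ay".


Word: "ask"
Starts with vowel → add 'way'
Pig Latin = "askway"


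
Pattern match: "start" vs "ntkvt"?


Pattern of "start": [0, 1, 2, 3, 1]
Pattern of "ntkvt": [0, 1, 2, 3, 1]
Patterns match
Same pattern = Yes


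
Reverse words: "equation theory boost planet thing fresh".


Original: "equation theory boost planet thing fresh"
Words (1..n): equation | theory | boost | planet | thing | fresh
Reversed (n..1): fresh | thing | planet | boost | theory | equation
Result = "fresh thing planet boost theory equation"


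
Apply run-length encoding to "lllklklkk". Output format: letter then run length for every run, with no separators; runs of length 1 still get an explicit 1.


String: "lllklklkk"
Scanning for consecutive runs:
  'l' x 3
  'k' x 1
  'l' x 1
  'k' x 1
  'l' x 1
  'k' x 2
RLE = "l3k1l1k1l1k2"


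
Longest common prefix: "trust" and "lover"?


Word 1: "trust"
Word 2: "lover"
Comparing from start:
  Pos 0: 't' != 'l' (stop)
LCP = "" (length 0)


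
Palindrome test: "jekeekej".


Word: "jekeekej"
Reversed: "jekeekej"
Forward == Backward? jekeekej == jekeekej
Palindrome = Yes


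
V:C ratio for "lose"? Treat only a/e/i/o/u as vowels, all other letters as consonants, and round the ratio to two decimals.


Word: "lose"
Vowels (a,e,i,o,u): 2
Consonants: 2
Ratio = 2/2
= 1.00


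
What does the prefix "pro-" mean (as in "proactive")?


Prefix: pro-
Example: proactive (pro- + active)
Meaning = forward / in favor of


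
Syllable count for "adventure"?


Word: "adventure"
Syllable breakdown: ad-ven-ture
Counting: 3 parts
= 3 syllables


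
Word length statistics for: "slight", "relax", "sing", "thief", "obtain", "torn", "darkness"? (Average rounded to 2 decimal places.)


Lengths: "slight"=6, "relax"=5, "sing"=4, "thief"=5, "obtain"=6, "torn"=4, "darkness"=8
Sum = 38, Count = 7
Average = 38/7 = 5.43
= avg=5.43, min=4, max=8


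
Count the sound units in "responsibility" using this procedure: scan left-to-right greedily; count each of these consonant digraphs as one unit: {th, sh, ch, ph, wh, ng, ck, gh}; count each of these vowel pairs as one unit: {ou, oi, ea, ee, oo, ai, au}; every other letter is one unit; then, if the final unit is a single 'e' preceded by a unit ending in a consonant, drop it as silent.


Word: "responsibility" (14 letters)
Left-to-right scan:
  1. 'r' (letter)
  2. 'e' (letter)
  3. 's' (letter)
  4. 'p' (letter)
  5. 'o' (letter)
  6. 'n' (letter)
  7. 's' (letter)
  8. 'i' (letter)
  9. 'b' (letter)
  10. 'i' (letter)
  11. 'l' (letter)
  12. 'i' (letter)
  13. 't' (letter)
  14. 'y' (letter)
Units from scan: 14
Sound units = 14 units


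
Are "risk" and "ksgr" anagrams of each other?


Word 1: "risk" → sorted: ikrs
Word 2: "ksgr" → sorted: gkrs
Same letters? ikrs != gkrs
Anagram = No


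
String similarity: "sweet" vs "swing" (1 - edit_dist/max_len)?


Word 1: "sweet" (length 5)
Word 2: "swing" (length 5)
One optimal edit sequence:
  1. keep 's'
  2. keep 'w'
  3. substitute 'e' -> 'i'  (+1)
  4. substitute 'e' -> 'n'  (+1)
  5. substitute 't' -> 'g'  (+1)
Edit distance = 3
Max length = max(5, 5) = 5
Similarity = 1 - 3/5
= 0.4000


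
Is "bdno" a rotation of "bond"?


Word: "bond", Candidate: "bdno"
Method: check if candidate is substring of word+word
"bondbond" contains "bdno"? No
Is rotation = No


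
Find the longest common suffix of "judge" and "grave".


Word 1: "judge"
Word 2: "grave"
Comparing from end:
  Pos -1: 'e' == 'e'
  Pos -2: 'g' != 'v' (stop)
LCS = "e" (length 1)


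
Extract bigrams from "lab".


Word: "lab" (length 3)
Number of bigrams = 3 - 2 + 1 = 2
  Position 0: "la"
  Position 1: "ab"
Bigrams = "la", "ab"


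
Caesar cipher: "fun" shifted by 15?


Word: "fun"
Shift: 15
Each letter → (letter + shift) mod 26:
  'f' (5) + 15 = 20 → 'u'
  'u' (20) + 15 = 9 → 'j'
  'n' (13) + 15 = 2 → 'c'
Result = "ujc"


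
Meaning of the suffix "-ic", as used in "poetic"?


Suffix: -ic
As in: poetic -> poet + -ic
Meaning = relating to


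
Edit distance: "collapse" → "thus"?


Word 1: "collapse" (length 8)
Word 2: "thus" (length 4)
One optimal edit sequence (insert/delete/substitute each cost 1):
  1. delete 'c'  (+1)
  2. delete 'o'  (+1)
  3. delete 'l'  (+1)
  4. substitute 'l' -> 't'  (+1)
  5. substitute 'a' -> 'h'  (+1)
  6. substitute 'p' -> 'u'  (+1)
  7. keep 's'
  8. delete 'e'  (+1)
Total edit operations: 7
Edit distance = 7


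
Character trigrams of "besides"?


Word: "besides" (length 7)
Number of trigrams = 7 - 3 + 1 = 5
  Position 0: "bes"
  Position 1: "esi"
  Position 2: "sid"
  Position 3: "ide"
  Position 4: "des"
Trigrams = "bes", "esi", "sid", "ide", "des"


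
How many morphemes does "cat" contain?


Word: "cat"
Morphemes: cat
Each morpheme carries meaning
= 1 morpheme


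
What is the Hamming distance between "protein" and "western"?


Comparing character by character (same length = 7):
  Pos 0: 'p' vs 'w' !=
  Pos 1: 'r' vs 'e' !=
  Pos 2: 'o' vs 's' !=
  Pos 3: 't' vs 't' =
  Pos 4: 'e' vs 'e' =
  Pos 5: 'i' vs 'r' !=
  Pos 6: 'n' vs 'n' =
Hamming distance = 4


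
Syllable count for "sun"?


Word: "sun"
Syllable breakdown: sun
Counting: 1 part
= 1 syllable


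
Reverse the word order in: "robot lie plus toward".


Original: "robot lie plus toward"
Words (1..n): robot | lie | plus | toward
Reversed (n..1): toward | plus | lie | robot
Result = "toward plus lie robot"


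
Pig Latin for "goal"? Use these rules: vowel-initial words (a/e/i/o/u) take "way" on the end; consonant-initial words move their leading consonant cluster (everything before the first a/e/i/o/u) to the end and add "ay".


Word: "goal"
Starts with consonant(s) → move to end, add 'ay'
Consonant cluster: "g"
Pig Latin = "oalgay"


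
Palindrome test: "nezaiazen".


Word: "nezaiazen"
Reversed: "nezaiazen"
Forward == Backward? nezaiazen == nezaiazen
Palindrome = Yes


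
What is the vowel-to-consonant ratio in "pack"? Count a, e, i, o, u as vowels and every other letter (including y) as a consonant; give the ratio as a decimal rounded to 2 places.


Word: "pack"
Vowels (a,e,i,o,u): 1
Consonants: 3
Ratio = 1/3
= 0.33


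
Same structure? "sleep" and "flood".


Pattern of "sleep": [0, 1, 2, 2, 3]
Pattern of "flood": [0, 1, 2, 2, 3]
Patterns match
Same pattern = Yes


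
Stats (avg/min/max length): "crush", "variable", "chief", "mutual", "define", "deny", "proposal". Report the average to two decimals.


Lengths: "crush"=5, "variable"=8, "chief"=5, "mutual"=6, "define"=6, "deny"=4, "proposal"=8
Sum = 42, Count = 7
Average = 42/7 = 6.00
= avg=6.00, min=4, max=8


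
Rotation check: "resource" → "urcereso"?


Word: "resource", Candidate: "urcereso"
Method: check if candidate is substring of word+word
"resourceresource" contains "urcereso"? Yes
Is rotation = Yes


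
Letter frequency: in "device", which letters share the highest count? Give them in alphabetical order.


Word: "device"
Letter counts:
  'c': 1
  'd': 1
  'e': 2
  'i': 1
  'v': 1
Maximum count = 2
Most frequent = 'e' (2 times each)


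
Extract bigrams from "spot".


Word: "spot" (length 4)
Number of bigrams = 4 - 2 + 1 = 3
  Position 0: "sp"
  Position 1: "po"
  Position 2: "ot"
Bigrams = "sp", "po", "ot"


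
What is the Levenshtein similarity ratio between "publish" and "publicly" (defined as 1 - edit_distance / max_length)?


Word 1: "publish" (length 7)
Word 2: "publicly" (length 8)
One optimal edit sequence:
  1. keep 'p'
  2. keep 'u'
  3. keep 'b'
  4. keep 'l'
  5. keep 'i'
  6. insert 'c'  (+1)
  7. substitute 's' -> 'l'  (+1)
  8. substitute 'h' -> 'y'  (+1)
Edit distance = 3
Max length = max(7, 8) = 8
Similarity = 1 - 3/8
= 0.6250


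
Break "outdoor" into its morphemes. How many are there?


Word: "outdoor"
Morphemes: out- | door
Each morpheme carries meaning
= 2 morphemes


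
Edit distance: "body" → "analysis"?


Word 1: "body" (length 4)
Word 2: "analysis" (length 8)
One optimal edit sequence (insert/delete/substitute each cost 1):
  1. insert 'a'  (+1)
  2. substitute 'b' -> 'n'  (+1)
  3. substitute 'o' -> 'a'  (+1)
  4. substitute 'd' -> 'l'  (+1)
  5. keep 'y'
  6. insert 's'  (+1)
  7. insert 'i'  (+1)
  8. insert 's'  (+1)
Total edit operations: 7
Edit distance = 7


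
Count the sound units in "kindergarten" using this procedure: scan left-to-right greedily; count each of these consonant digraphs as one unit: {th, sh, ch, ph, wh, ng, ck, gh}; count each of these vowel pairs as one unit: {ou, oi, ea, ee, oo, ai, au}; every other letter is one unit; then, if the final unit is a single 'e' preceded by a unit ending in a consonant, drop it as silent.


Word: "kindergarten" (12 letters)
Left-to-right scan:
  1. 'k' (letter)
  2. 'i' (letter)
  3. 'n' (letter)
  4. 'd' (letter)
  5. 'e' (letter)
  6. 'r' (letter)
  7. 'g' (letter)
  8. 'a' (letter)
  9. 'r' (letter)
  10. 't' (letter)
  11. 'e' (letter)
  12. 'n' (letter)
Units from scan: 12
Sound units = 12 units


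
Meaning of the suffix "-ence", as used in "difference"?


Suffix: -ence
As in: difference -> differ + -ence
Meaning = state of


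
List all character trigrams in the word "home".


Word: "home" (length 4)
Number of trigrams = 4 - 3 + 1 = 2
  Position 0: "hom"
  Position 1: "ome"
Trigrams = "hom", "ome"


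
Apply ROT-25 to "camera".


Word: "camera"
Shift: 25
Each letter → (letter + shift) mod 26:
  'c' (2) + 25 = 1 → 'b'
  'a' (0) + 25 = 25 → 'z'
  'm' (12) + 25 = 11 → 'l'
  'e' (4) + 25 = 3 → 'd'
  'r' (17) + 25 = 16 → 'q'
  'a' (0) + 25 = 25 → 'z'
Result = "bzldqz"


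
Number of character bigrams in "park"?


Word: "park" (length 4)
Number of 2-grams = length - 2 + 1 = 4 - 2 + 1
= 3


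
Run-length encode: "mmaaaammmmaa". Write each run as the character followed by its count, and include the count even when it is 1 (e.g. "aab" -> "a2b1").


String: "mmaaaammmmaa"
Scanning for consecutive runs:
  'm' x 2
  'a' x 4
  'm' x 4
  'a' x 2
RLE = "m2a4m4a2"


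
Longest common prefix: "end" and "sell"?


Word 1: "end"
Word 2: "sell"
Comparing from start:
  Pos 0: 'e' != 's' (stop)
LCP = "" (length 0)


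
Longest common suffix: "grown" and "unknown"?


Word 1: "grown"
Word 2: "unknown"
Comparing from end:
  Pos -1: 'n' == 'n'
  Pos -2: 'w' == 'w'
  Pos -3: 'o' == 'o'
  Pos -4: 'r' != 'n' (stop)
LCS = "own" (length 3)


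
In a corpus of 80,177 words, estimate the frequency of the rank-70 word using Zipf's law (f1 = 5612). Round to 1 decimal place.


Zipf's law: f(r) = f(1) / r
f(1) = 5612
f(70) = 5612 / 70
= 80.2 occurrences


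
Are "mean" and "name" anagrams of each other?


Word 1: "mean" → sorted: aemn
Word 2: "name" → sorted: aemn
Same letters? aemn == aemn
Anagram = Yes


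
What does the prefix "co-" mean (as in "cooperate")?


Prefix: co-
As in: cooperate -> co- + operate
Meaning = together


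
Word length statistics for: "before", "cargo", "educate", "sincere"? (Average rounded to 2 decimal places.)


Lengths: "before"=6, "cargo"=5, "educate"=7, "sincere"=7
Sum = 25, Count = 4
Average = 25/4 = 6.25
= avg=6.25, min=5, max=7


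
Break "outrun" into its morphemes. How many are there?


Word: "outrun"
Morphemes: out- / run
Each morpheme carries meaning
= 2 morphemes


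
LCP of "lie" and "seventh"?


Word 1: "lie"
Word 2: "seventh"
Comparing from start:
  Pos 0: 'l' != 's' (stop)
LCP = "" (length 0)


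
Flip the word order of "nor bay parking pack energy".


Original: "nor bay parking pack energy"
Words (1..n): nor | bay | parking | pack | energy
Reversed (n..1): energy | pack | parking | bay | nor
Result = "energy pack parking bay nor"


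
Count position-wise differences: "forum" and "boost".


Comparing character by character (same length = 5):
  Pos 0: 'f' vs 'b' !=
  Pos 1: 'o' vs 'o' =
  Pos 2: 'r' vs 'o' !=
  Pos 3: 'u' vs 's' !=
  Pos 4: 'm' vs 't' !=
Hamming distance = 4


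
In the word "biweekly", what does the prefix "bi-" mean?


Prefix: bi-
As in: biweekly -> bi- + weekly
Meaning = two


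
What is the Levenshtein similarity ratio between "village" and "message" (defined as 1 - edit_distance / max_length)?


Word 1: "village" (length 7)
Word 2: "message" (length 7)
One optimal edit sequence:
  1. substitute 'v' -> 'm'  (+1)
  2. substitute 'i' -> 'e'  (+1)
  3. substitute 'l' -> 's'  (+1)
  4. substitute 'l' -> 's'  (+1)
  5. keep 'a'
  6. keep 'g'
  7. keep 'e'
Edit distance = 4
Max length = max(7, 7) = 7
Similarity = 1 - 4/7
= 0.4286
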